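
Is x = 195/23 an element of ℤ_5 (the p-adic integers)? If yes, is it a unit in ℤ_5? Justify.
x ∈ ℤ_5 but not a unit; v_5(x) = 1 > 0

ℤ_5 = {x ∈ ℚ_5 : v_5(x) ≥ 0} and ℤ_5^× = {x ∈ ℤ_5 : v_5(x) = 0}. Here v_5(195/23) = v_5(num) − v_5(den) = 1; compare against these criteria.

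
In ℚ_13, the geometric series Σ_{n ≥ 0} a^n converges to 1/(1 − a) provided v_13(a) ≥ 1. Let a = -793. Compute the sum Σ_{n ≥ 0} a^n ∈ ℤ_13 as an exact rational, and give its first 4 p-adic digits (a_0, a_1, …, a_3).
Σ a^n = 1/(1 − a) = 1/794;  first 4 digits = (1, 4, 11, 11)

v_13(a) = 1 ≥ 1, so the series converges in ℤ_13 to 1/(1 − a) = 1/(1 − (-793)) = 1/794. Expand this rational in ℤ_13: compute digits iteratively via d_i = x_i mod 13, x_{i+1} = (x_i − d_i)/13. The first 4 digits are (1, 4, 11, 11).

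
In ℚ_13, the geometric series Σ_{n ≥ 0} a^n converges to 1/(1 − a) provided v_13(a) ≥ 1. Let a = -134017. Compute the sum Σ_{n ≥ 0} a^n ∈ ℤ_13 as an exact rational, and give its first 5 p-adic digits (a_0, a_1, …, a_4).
Σ a^n = 1/(1 − a) = 1/134018;  first 5 digits = (1, 0, 0, 4, 8)

v_13(a) = 3 ≥ 1, so the series converges in ℤ_13 to 1/(1 − a) = 1/(1 − (-134017)) = 1/134018. Expand this rational in ℤ_13: compute digits iteratively via d_i = x_i mod 13, x_{i+1} = (x_i − d_i)/13. The first 5 digits are (1, 0, 0, 4, 8).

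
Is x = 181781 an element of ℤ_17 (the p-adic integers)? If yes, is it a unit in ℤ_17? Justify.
x ∈ ℤ_17 but not a unit; v_17(x) = 3 > 0

ℤ_17 = {x ∈ ℚ_17 : v_17(x) ≥ 0} and ℤ_17^× = {x ∈ ℤ_17 : v_17(x) = 0}. Here v_17(181781) = v_17(num) − v_17(den) = 3; compare against these criteria.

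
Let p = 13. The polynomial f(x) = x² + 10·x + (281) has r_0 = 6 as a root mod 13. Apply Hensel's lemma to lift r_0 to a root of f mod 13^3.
r_2 = 565 (mod 2197)

Hensel: r_{i+1} = r_i − f(r_i)·(f′(r_i))^{-1} mod 13^{i+2}, f′(x) = 2x + 10. Iterate:
  r_0 = 6 (mod 13)
  r_1 = 58 (mod 169)
  r_2 = 565 (mod 2197)
Final: r = 565 satisfies f(r) ≡ 0 mod 13^3.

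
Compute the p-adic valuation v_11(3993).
v_11(3993) = 3

v_11(n) is the largest exponent k such that 11^k divides n. Factor out: 3993 = 11^3 · 3. (Sign doesn't affect v_p.) So v_11(3993) = 3.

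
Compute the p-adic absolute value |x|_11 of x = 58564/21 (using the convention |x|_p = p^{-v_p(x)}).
|58564/21|_11 = 1/14641

Step 1 — compute v_11(x) by factoring powers of 11 out of the numerator and denominator: v_11(58564/21) = 4. Step 2 — apply |x|_p = p^{-v_p(x)} = 11^{-4} = 1/14641.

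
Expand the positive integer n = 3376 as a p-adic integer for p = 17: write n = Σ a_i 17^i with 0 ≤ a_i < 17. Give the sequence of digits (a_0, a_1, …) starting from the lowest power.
(a_0, a_1, …) = (10, 11, 11)

Repeated division by 17 gives the digits low-to-high: 3376 = 10 + 11·17^1 + 11·17^2. Digit sequence: (10, 11, 11).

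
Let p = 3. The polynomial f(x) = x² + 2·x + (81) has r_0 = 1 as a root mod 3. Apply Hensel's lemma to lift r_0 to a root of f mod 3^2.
r_1 = 7 (mod 9)

Hensel: r_{i+1} = r_i − f(r_i)·(f′(r_i))^{-1} mod 3^{i+2}, f′(x) = 2x + 2. Iterate:
  r_0 = 1 (mod 3)
  r_1 = 7 (mod 9)
Final: r = 7 satisfies f(r) ≡ 0 mod 3^2.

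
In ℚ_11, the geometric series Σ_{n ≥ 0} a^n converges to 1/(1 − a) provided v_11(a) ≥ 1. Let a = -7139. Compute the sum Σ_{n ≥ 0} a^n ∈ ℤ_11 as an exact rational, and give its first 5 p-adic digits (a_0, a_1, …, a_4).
Σ a^n = 1/(1 − a) = 1/7140;  first 5 digits = (1, 0, 7, 5, 4)

v_11(a) = 2 ≥ 1, so the series converges in ℤ_11 to 1/(1 − a) = 1/(1 − (-7139)) = 1/7140. Expand this rational in ℤ_11: compute digits iteratively via d_i = x_i mod 11, x_{i+1} = (x_i − d_i)/11. The first 5 digits are (1, 0, 7, 5, 4).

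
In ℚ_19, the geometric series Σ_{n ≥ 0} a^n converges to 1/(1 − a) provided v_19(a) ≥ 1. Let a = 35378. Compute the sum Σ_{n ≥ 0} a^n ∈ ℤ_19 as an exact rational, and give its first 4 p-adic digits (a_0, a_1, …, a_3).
Σ a^n = 1/(1 − a) = -1/35377;  first 4 digits = (1, 0, 3, 5)

v_19(a) = 2 ≥ 1, so the series converges in ℤ_19 to 1/(1 − a) = 1/(1 − 35378) = -1/35377. Expand this rational in ℤ_19: compute digits iteratively via d_i = x_i mod 19, x_{i+1} = (x_i − d_i)/19. The first 4 digits are (1, 0, 3, 5).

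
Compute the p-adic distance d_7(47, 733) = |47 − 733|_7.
d_7(47, 733) = 1/343

Step 1 — x − y = 47 − 733 = -686. Step 2 — v_7(-686) = 3 (factor: -686 = −(7^3 · 2); the sign does not affect v_p). Step 3 — |x − y|_7 = 7^{-3} = 1/343.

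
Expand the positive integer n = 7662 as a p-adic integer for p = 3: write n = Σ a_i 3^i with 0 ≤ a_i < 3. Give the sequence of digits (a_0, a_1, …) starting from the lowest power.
(a_0, a_1, …) = (0, 1, 2, 1, 1, 1, 1, 0, 1)

Repeated division by 3 gives the digits low-to-high: 7662 = 1·3^1 + 2·3^2 + 1·3^3 + 1·3^4 + 1·3^5 + 1·3^6 + 1·3^8. Digit sequence: (0, 1, 2, 1, 1, 1, 1, 0, 1).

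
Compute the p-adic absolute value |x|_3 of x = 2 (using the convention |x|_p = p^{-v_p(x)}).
|2|_3 = 1

Step 1 — compute v_3(x) by factoring powers of 3 out of the numerator and denominator: v_3(2) = 0. Step 2 — apply |x|_p = p^{-v_p(x)} = 3^{0} = 1.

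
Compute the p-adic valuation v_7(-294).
v_7(-294) = 2

v_7(n) is the largest exponent k such that 7^k divides n. Factor out: -294 = -7^2 · 6. (Sign doesn't affect v_p.) So v_7(-294) = 2.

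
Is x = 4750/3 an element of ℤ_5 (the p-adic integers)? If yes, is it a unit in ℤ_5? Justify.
x ∈ ℤ_5 but not a unit; v_5(x) = 3 > 0

ℤ_5 = {x ∈ ℚ_5 : v_5(x) ≥ 0} and ℤ_5^× = {x ∈ ℤ_5 : v_5(x) = 0}. Here v_5(4750/3) = v_5(num) − v_5(den) = 3; compare against these criteria.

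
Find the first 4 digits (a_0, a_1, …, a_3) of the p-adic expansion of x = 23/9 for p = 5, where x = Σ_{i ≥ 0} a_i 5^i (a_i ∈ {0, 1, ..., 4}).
(a_0, …, a_3) = (2, 4, 2, 0)

v_5(23/9) = 0 (numerator and denominator both coprime to 5), so x ∈ ℤ_5^×. Compute digits iteratively via a_i = x_i mod 5, x_{i+1} = (x_i − a_i)/5, with x_0 = x:
  x_0 = 23/9;  a_0 = 2;  x_1 = (x_0 − 2)/5 = 1/9
  x_1 = 1/9;  a_1 = 4;  x_2 = (x_1 − 4)/5 = -7/9
  x_2 = -7/9;  a_2 = 2;  x_3 = (x_2 − 2)/5 = -5/9
  x_3 = -5/9;  a_3 = 0;  x_4 = (x_3 − 0)/5 = -1/9
Digits: (2, 4, 2, 0).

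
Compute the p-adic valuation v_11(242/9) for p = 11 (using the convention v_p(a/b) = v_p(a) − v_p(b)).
v_11(242/9) = 2

Factor powers of 11 from the numerator and denominator of the reduced fraction: 242 = 11^2 · 2 and 9 = 11^0 · 9. Apply v_p(a/b) = v_p(a) − v_p(b): v_11(242/9) = 2 − 0 = 2.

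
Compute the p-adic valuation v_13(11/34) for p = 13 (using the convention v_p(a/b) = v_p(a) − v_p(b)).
v_13(11/34) = 0

Factor powers of 13 from the numerator and denominator of the reduced fraction: 11 = 13^0 · 11 and 34 = 13^0 · 34. Apply v_p(a/b) = v_p(a) − v_p(b): v_13(11/34) = 0 − 0 = 0.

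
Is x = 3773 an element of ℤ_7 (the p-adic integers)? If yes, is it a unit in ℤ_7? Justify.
x ∈ ℤ_7 but not a unit; v_7(x) = 3 > 0

ℤ_7 = {x ∈ ℚ_7 : v_7(x) ≥ 0} and ℤ_7^× = {x ∈ ℤ_7 : v_7(x) = 0}. Here v_7(3773) = v_7(num) − v_7(den) = 3; compare against these criteria.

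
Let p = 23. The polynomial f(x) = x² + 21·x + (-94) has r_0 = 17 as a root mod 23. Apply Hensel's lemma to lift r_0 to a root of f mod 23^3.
r_2 = 3306 (mod 12167)

Hensel: r_{i+1} = r_i − f(r_i)·(f′(r_i))^{-1} mod 23^{i+2}, f′(x) = 2x + 21. Iterate:
  r_0 = 17 (mod 23)
  r_1 = 132 (mod 529)
  r_2 = 3306 (mod 12167)
Final: r = 3306 satisfies f(r) ≡ 0 mod 23^3.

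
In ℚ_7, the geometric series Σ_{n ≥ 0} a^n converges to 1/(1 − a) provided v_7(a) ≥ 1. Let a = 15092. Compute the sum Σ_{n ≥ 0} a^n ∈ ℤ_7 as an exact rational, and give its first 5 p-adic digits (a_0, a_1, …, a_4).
Σ a^n = 1/(1 − a) = -1/15091;  first 5 digits = (1, 0, 0, 2, 6)

v_7(a) = 3 ≥ 1, so the series converges in ℤ_7 to 1/(1 − a) = 1/(1 − 15092) = -1/15091. Expand this rational in ℤ_7: compute digits iteratively via d_i = x_i mod 7, x_{i+1} = (x_i − d_i)/7. The first 5 digits are (1, 0, 0, 2, 6).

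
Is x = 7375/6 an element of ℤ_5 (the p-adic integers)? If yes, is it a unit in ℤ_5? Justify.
x ∈ ℤ_5 but not a unit; v_5(x) = 3 > 0

ℤ_5 = {x ∈ ℚ_5 : v_5(x) ≥ 0} and ℤ_5^× = {x ∈ ℤ_5 : v_5(x) = 0}. Here v_5(7375/6) = v_5(num) − v_5(den) = 3; compare against these criteria.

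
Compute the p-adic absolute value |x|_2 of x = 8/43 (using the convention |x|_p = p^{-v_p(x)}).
|8/43|_2 = 1/8

Step 1 — compute v_2(x) by factoring powers of 2 out of the numerator and denominator: v_2(8/43) = 3. Step 2 — apply |x|_p = p^{-v_p(x)} = 2^{-3} = 1/8.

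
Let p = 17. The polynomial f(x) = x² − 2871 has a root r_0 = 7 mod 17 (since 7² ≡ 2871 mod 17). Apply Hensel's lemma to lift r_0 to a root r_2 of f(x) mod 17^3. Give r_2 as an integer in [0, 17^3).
r_2 = 4461 (mod 4913)

Hensel's recurrence: r_{i+1} = r_i − f(r_i)·(f′(r_i))^{-1} mod 17^{i+2}, with f′(x) = 2x. Iterate:
  r_0 = 7 (mod 17)
  r_1 = 126 (mod 289)
  r_2 = 4461 (mod 4913)
Final: r_2 = 4461, and one checks f(r_2) ≡ 0 mod 17^3.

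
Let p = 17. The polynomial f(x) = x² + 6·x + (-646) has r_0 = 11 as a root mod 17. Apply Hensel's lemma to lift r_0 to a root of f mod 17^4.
r_3 = 57590 (mod 83521)

Hensel: r_{i+1} = r_i − f(r_i)·(f′(r_i))^{-1} mod 17^{i+2}, f′(x) = 2x + 6. Iterate:
  r_0 = 11 (mod 17)
  r_1 = 79 (mod 289)
  r_2 = 3547 (mod 4913)
  r_3 = 57590 (mod 83521)
Final: r = 57590 satisfies f(r) ≡ 0 mod 17^4.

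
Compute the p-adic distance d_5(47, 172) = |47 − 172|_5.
d_5(47, 172) = 1/125

Step 1 — x − y = 47 − 172 = -125. Step 2 — v_5(-125) = 3 (factor: -125 = −(5^3 · 1); the sign does not affect v_p). Step 3 — |x − y|_5 = 5^{-3} = 1/125.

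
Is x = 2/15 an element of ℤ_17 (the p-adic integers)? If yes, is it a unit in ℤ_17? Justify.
x ∈ ℤ_17^× (unit); v_17(x) = 0

ℤ_17 = {x ∈ ℚ_17 : v_17(x) ≥ 0} and ℤ_17^× = {x ∈ ℤ_17 : v_17(x) = 0}. Here v_17(2/15) = v_17(num) − v_17(den) = 0; compare against these criteria.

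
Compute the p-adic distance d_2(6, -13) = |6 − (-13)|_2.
d_2(6, -13) = 1

Step 1 — x − y = 6 − (-13) = 19. Step 2 — v_2(19) = 0 (factor: 19 = (2^0 · 19); the sign does not affect v_p). Step 3 — |x − y|_2 = 2^{0} = 1.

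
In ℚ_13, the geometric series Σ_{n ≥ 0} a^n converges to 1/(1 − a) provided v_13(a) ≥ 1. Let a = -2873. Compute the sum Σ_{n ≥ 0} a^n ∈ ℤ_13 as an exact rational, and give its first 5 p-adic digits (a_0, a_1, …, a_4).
Σ a^n = 1/(1 − a) = 1/2874;  first 5 digits = (1, 0, 9, 11, 2)

v_13(a) = 2 ≥ 1, so the series converges in ℤ_13 to 1/(1 − a) = 1/(1 − (-2873)) = 1/2874. Expand this rational in ℤ_13: compute digits iteratively via d_i = x_i mod 13, x_{i+1} = (x_i − d_i)/13. The first 5 digits are (1, 0, 9, 11, 2).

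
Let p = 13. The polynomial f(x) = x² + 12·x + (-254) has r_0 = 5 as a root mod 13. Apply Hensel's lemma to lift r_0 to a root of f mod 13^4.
r_3 = 24679 (mod 28561)

Hensel: r_{i+1} = r_i − f(r_i)·(f′(r_i))^{-1} mod 13^{i+2}, f′(x) = 2x + 12. Iterate:
  r_0 = 5 (mod 13)
  r_1 = 5 (mod 169)
  r_2 = 512 (mod 2197)
  r_3 = 24679 (mod 28561)
Final: r = 24679 satisfies f(r) ≡ 0 mod 13^4.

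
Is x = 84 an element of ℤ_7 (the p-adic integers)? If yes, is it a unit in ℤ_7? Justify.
x ∈ ℤ_7 but not a unit; v_7(x) = 1 > 0

ℤ_7 = {x ∈ ℚ_7 : v_7(x) ≥ 0} and ℤ_7^× = {x ∈ ℤ_7 : v_7(x) = 0}. Here v_7(84) = v_7(num) − v_7(den) = 1; compare against these criteria.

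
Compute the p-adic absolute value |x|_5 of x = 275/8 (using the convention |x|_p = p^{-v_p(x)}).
|275/8|_5 = 1/25

Step 1 — compute v_5(x) by factoring powers of 5 out of the numerator and denominator: v_5(275/8) = 2. Step 2 — apply |x|_p = p^{-v_p(x)} = 5^{-2} = 1/25.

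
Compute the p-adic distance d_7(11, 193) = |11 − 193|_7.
d_7(11, 193) = 1/7

Step 1 — x − y = 11 − 193 = -182. Step 2 — v_7(-182) = 1 (factor: -182 = −(7^1 · 26); the sign does not affect v_p). Step 3 — |x − y|_7 = 7^{-1} = 1/7.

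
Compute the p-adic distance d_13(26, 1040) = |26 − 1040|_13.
d_13(26, 1040) = 1/169

Step 1 — x − y = 26 − 1040 = -1014. Step 2 — v_13(-1014) = 2 (factor: -1014 = −(13^2 · 6); the sign does not affect v_p). Step 3 — |x − y|_13 = 13^{-2} = 1/169.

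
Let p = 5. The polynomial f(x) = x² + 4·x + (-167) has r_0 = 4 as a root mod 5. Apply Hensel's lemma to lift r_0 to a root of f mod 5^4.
r_3 = 409 (mod 625)

Hensel: r_{i+1} = r_i − f(r_i)·(f′(r_i))^{-1} mod 5^{i+2}, f′(x) = 2x + 4. Iterate:
  r_0 = 4 (mod 5)
  r_1 = 9 (mod 25)
  r_2 = 34 (mod 125)
  r_3 = 409 (mod 625)
Final: r = 409 satisfies f(r) ≡ 0 mod 5^4.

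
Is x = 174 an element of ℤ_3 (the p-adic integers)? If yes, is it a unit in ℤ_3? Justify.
x ∈ ℤ_3 but not a unit; v_3(x) = 1 > 0

ℤ_3 = {x ∈ ℚ_3 : v_3(x) ≥ 0} and ℤ_3^× = {x ∈ ℤ_3 : v_3(x) = 0}. Here v_3(174) = v_3(num) − v_3(den) = 1; compare against these criteria.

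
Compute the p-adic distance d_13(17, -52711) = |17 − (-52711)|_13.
d_13(17, -52711) = 1/2197

Step 1 — x − y = 17 − (-52711) = 52728. Step 2 — v_13(52728) = 3 (factor: 52728 = (13^3 · 24); the sign does not affect v_p). Step 3 — |x − y|_13 = 13^{-3} = 1/2197.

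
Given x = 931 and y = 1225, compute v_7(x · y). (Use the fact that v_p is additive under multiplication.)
v_7(1140475) = 4

v_p(x) = 2 (factor: 931 = 7^2 · 19); v_p(y) = 2 (factor: 1225 = 7^2 · 25). Additivity: v_p(xy) = v_p(x) + v_p(y) = 2 + 2 = 4. (Direct check: xy = 1140475 = 7^4 · (475).)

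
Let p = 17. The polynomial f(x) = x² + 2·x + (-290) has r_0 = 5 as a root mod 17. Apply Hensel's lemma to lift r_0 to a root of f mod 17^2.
r_1 = 243 (mod 289)

Hensel: r_{i+1} = r_i − f(r_i)·(f′(r_i))^{-1} mod 17^{i+2}, f′(x) = 2x + 2. Iterate:
  r_0 = 5 (mod 17)
  r_1 = 243 (mod 289)
Final: r = 243 satisfies f(r) ≡ 0 mod 17^2.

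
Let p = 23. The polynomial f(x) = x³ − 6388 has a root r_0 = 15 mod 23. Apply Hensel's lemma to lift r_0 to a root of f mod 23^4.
r_3 = 104803 (mod 279841)

Hensel: r_{i+1} = r_i − f(r_i)/f′(r_i) mod 23^{i+2}, where f′(x) = 3x². Iterate:
  r_0 = 15 (mod 23)
  r_1 = 61 (mod 529)
  r_2 = 7467 (mod 12167)
  r_3 = 104803 (mod 279841)
Final: r = 104803 with f(r) ≡ 0 mod 23^4.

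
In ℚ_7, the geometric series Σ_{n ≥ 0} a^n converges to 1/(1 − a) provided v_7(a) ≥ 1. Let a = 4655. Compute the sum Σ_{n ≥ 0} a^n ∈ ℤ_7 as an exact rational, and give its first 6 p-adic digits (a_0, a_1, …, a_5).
Σ a^n = 1/(1 − a) = -1/4654;  first 6 digits = (1, 0, 4, 6, 3, 1)

v_7(a) = 2 ≥ 1, so the series converges in ℤ_7 to 1/(1 − a) = 1/(1 − 4655) = -1/4654. Expand this rational in ℤ_7: compute digits iteratively via d_i = x_i mod 7, x_{i+1} = (x_i − d_i)/7. The first 6 digits are (1, 0, 4, 6, 3, 1).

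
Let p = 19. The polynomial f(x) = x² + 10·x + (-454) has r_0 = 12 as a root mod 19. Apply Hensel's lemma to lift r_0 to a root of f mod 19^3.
r_2 = 506 (mod 6859)

Hensel: r_{i+1} = r_i − f(r_i)·(f′(r_i))^{-1} mod 19^{i+2}, f′(x) = 2x + 10. Iterate:
  r_0 = 12 (mod 19)
  r_1 = 145 (mod 361)
  r_2 = 506 (mod 6859)
Final: r = 506 satisfies f(r) ≡ 0 mod 19^3.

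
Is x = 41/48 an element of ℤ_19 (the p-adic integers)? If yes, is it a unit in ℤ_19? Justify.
x ∈ ℤ_19^× (unit); v_19(x) = 0

ℤ_19 = {x ∈ ℚ_19 : v_19(x) ≥ 0} and ℤ_19^× = {x ∈ ℤ_19 : v_19(x) = 0}. Here v_19(41/48) = v_19(num) − v_19(den) = 0; compare against these criteria.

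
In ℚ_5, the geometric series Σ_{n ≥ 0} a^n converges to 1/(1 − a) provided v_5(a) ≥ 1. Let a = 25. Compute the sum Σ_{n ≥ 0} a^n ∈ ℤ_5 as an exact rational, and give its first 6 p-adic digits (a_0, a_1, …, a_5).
Σ a^n = 1/(1 − a) = -1/24;  first 6 digits = (1, 0, 1, 0, 1, 0)

v_5(a) = 2 ≥ 1, so the series converges in ℤ_5 to 1/(1 − a) = 1/(1 − 25) = -1/24. Expand this rational in ℤ_5: compute digits iteratively via d_i = x_i mod 5, x_{i+1} = (x_i − d_i)/5. The first 6 digits are (1, 0, 1, 0, 1, 0).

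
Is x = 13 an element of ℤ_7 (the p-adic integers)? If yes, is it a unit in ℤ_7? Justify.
x ∈ ℤ_7^× (unit); v_7(x) = 0

ℤ_7 = {x ∈ ℚ_7 : v_7(x) ≥ 0} and ℤ_7^× = {x ∈ ℤ_7 : v_7(x) = 0}. Here v_7(13) = v_7(num) − v_7(den) = 0; compare against these criteria.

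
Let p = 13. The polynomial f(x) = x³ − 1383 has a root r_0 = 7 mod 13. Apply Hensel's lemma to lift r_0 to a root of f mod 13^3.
r_2 = 774 (mod 2197)

Hensel: r_{i+1} = r_i − f(r_i)/f′(r_i) mod 13^{i+2}, where f′(x) = 3x². Iterate:
  r_0 = 7 (mod 13)
  r_1 = 98 (mod 169)
  r_2 = 774 (mod 2197)
Final: r = 774 with f(r) ≡ 0 mod 13^3.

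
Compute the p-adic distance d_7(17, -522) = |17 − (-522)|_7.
d_7(17, -522) = 1/49

Step 1 — x − y = 17 − (-522) = 539. Step 2 — v_7(539) = 2 (factor: 539 = (7^2 · 11); the sign does not affect v_p). Step 3 — |x − y|_7 = 7^{-2} = 1/49.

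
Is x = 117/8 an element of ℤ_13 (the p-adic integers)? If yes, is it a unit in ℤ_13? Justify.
x ∈ ℤ_13 but not a unit; v_13(x) = 1 > 0

ℤ_13 = {x ∈ ℚ_13 : v_13(x) ≥ 0} and ℤ_13^× = {x ∈ ℤ_13 : v_13(x) = 0}. Here v_13(117/8) = v_13(num) − v_13(den) = 1; compare against these criteria.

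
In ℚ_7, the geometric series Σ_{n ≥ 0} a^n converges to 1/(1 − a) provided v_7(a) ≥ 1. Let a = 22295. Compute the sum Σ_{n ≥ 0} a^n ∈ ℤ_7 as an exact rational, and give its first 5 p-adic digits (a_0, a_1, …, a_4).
Σ a^n = 1/(1 − a) = -1/22294;  first 5 digits = (1, 0, 0, 2, 2)

v_7(a) = 3 ≥ 1, so the series converges in ℤ_7 to 1/(1 − a) = 1/(1 − 22295) = -1/22294. Expand this rational in ℤ_7: compute digits iteratively via d_i = x_i mod 7, x_{i+1} = (x_i − d_i)/7. The first 5 digits are (1, 0, 0, 2, 2).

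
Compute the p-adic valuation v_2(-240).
v_2(-240) = 4

v_2(n) is the largest exponent k such that 2^k divides n. Factor out: -240 = -2^4 · 15. (Sign doesn't affect v_p.) So v_2(-240) = 4.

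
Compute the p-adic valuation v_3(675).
v_3(675) = 3

v_3(n) is the largest exponent k such that 3^k divides n. Factor out: 675 = 3^3 · 25. (Sign doesn't affect v_p.) So v_3(675) = 3.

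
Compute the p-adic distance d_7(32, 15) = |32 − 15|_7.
d_7(32, 15) = 1

Step 1 — x − y = 32 − 15 = 17. Step 2 — v_7(17) = 0 (factor: 17 = (7^0 · 17); the sign does not affect v_p). Step 3 — |x − y|_7 = 7^{0} = 1.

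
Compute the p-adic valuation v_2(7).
v_2(7) = 0

v_2(n) is the largest exponent k such that 2^k divides n. Factor out: 7 = 2^0 · 7. (Sign doesn't affect v_p.) So v_2(7) = 0.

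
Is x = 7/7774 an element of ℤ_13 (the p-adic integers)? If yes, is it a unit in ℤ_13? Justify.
x ∉ ℤ_13 (v_13(x) = -2 < 0)

ℤ_13 = {x ∈ ℚ_13 : v_13(x) ≥ 0} and ℤ_13^× = {x ∈ ℤ_13 : v_13(x) = 0}. Here v_13(7/7774) = v_13(num) − v_13(den) = -2; compare against these criteria.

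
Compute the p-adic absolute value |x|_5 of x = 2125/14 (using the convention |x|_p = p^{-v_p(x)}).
|2125/14|_5 = 1/125

Step 1 — compute v_5(x) by factoring powers of 5 out of the numerator and denominator: v_5(2125/14) = 3. Step 2 — apply |x|_p = p^{-v_p(x)} = 5^{-3} = 1/125.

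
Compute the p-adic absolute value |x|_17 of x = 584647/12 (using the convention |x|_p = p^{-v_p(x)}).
|584647/12|_17 = 1/83521

Step 1 — compute v_17(x) by factoring powers of 17 out of the numerator and denominator: v_17(584647/12) = 4. Step 2 — apply |x|_p = p^{-v_p(x)} = 17^{-4} = 1/83521.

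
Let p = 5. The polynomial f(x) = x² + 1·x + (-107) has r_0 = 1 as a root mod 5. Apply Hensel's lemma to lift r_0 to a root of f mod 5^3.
r_2 = 86 (mod 125)

Hensel: r_{i+1} = r_i − f(r_i)·(f′(r_i))^{-1} mod 5^{i+2}, f′(x) = 2x + 1. Iterate:
  r_0 = 1 (mod 5)
  r_1 = 11 (mod 25)
  r_2 = 86 (mod 125)
Final: r = 86 satisfies f(r) ≡ 0 mod 5^3.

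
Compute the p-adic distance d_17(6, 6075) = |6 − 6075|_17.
d_17(6, 6075) = 1/289

Step 1 — x − y = 6 − 6075 = -6069. Step 2 — v_17(-6069) = 2 (factor: -6069 = −(17^2 · 21); the sign does not affect v_p). Step 3 — |x − y|_17 = 17^{-2} = 1/289.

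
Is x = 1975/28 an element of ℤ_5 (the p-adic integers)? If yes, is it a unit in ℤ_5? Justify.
x ∈ ℤ_5 but not a unit; v_5(x) = 2 > 0

ℤ_5 = {x ∈ ℚ_5 : v_5(x) ≥ 0} and ℤ_5^× = {x ∈ ℤ_5 : v_5(x) = 0}. Here v_5(1975/28) = v_5(num) − v_5(den) = 2; compare against these criteria.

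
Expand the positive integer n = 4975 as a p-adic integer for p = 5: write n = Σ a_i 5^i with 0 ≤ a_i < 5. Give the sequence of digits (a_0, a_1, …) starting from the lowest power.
(a_0, a_1, …) = (0, 0, 4, 4, 2, 1)

Repeated division by 5 gives the digits low-to-high: 4975 = 4·5^2 + 4·5^3 + 2·5^4 + 1·5^5. Digit sequence: (0, 0, 4, 4, 2, 1).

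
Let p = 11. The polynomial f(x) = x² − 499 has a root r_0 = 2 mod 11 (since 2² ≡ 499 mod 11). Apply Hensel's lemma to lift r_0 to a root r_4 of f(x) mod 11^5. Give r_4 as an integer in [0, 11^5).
r_4 = 116316 (mod 161051)

Hensel's recurrence: r_{i+1} = r_i − f(r_i)·(f′(r_i))^{-1} mod 11^{i+2}, with f′(x) = 2x. Iterate:
  r_0 = 2 (mod 11)
  r_1 = 35 (mod 121)
  r_2 = 519 (mod 1331)
  r_3 = 13829 (mod 14641)
  r_4 = 116316 (mod 161051)
Final: r_4 = 116316, and one checks f(r_4) ≡ 0 mod 11^5.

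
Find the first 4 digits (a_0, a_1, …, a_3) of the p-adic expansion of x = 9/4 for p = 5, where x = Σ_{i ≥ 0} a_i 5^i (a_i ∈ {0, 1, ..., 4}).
(a_0, …, a_3) = (1, 4, 3, 3)

v_5(9/4) = 0 (numerator and denominator both coprime to 5), so x ∈ ℤ_5^×. Compute digits iteratively via a_i = x_i mod 5, x_{i+1} = (x_i − a_i)/5, with x_0 = x:
  x_0 = 9/4;  a_0 = 1;  x_1 = (x_0 − 1)/5 = 1/4
  x_1 = 1/4;  a_1 = 4;  x_2 = (x_1 − 4)/5 = -3/4
  x_2 = -3/4;  a_2 = 3;  x_3 = (x_2 − 3)/5 = -3/4
  x_3 = -3/4;  a_3 = 3;  x_4 = (x_3 − 3)/5 = -3/4
Digits: (1, 4, 3, 3).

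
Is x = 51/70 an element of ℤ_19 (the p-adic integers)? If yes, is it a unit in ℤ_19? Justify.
x ∈ ℤ_19^× (unit); v_19(x) = 0

ℤ_19 = {x ∈ ℚ_19 : v_19(x) ≥ 0} and ℤ_19^× = {x ∈ ℤ_19 : v_19(x) = 0}. Here v_19(51/70) = v_19(num) − v_19(den) = 0; compare against these criteria.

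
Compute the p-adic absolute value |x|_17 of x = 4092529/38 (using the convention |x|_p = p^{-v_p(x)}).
|4092529/38|_17 = 1/83521

Step 1 — compute v_17(x) by factoring powers of 17 out of the numerator and denominator: v_17(4092529/38) = 4. Step 2 — apply |x|_p = p^{-v_p(x)} = 17^{-4} = 1/83521.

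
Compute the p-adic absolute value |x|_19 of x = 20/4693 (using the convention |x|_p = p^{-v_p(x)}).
|20/4693|_19 = 361

Step 1 — compute v_19(x) by factoring powers of 19 out of the numerator and denominator: v_19(20/4693) = -2. Step 2 — apply |x|_p = p^{-v_p(x)} = 19^{2} = 361.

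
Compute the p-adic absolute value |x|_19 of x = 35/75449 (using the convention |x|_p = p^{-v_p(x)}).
|35/75449|_19 = 6859

Step 1 — compute v_19(x) by factoring powers of 19 out of the numerator and denominator: v_19(35/75449) = -3. Step 2 — apply |x|_p = p^{-v_p(x)} = 19^{3} = 6859.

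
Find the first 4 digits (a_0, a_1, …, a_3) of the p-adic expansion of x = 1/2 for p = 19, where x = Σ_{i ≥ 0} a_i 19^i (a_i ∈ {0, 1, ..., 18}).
(a_0, …, a_3) = (10, 9, 9, 9)

v_19(1/2) = 0 (numerator and denominator both coprime to 19), so x ∈ ℤ_19^×. Compute digits iteratively via a_i = x_i mod 19, x_{i+1} = (x_i − a_i)/19, with x_0 = x:
  x_0 = 1/2;  a_0 = 10;  x_1 = (x_0 − 10)/19 = -1/2
  x_1 = -1/2;  a_1 = 9;  x_2 = (x_1 − 9)/19 = -1/2
  x_2 = -1/2;  a_2 = 9;  x_3 = (x_2 − 9)/19 = -1/2
  x_3 = -1/2;  a_3 = 9;  x_4 = (x_3 − 9)/19 = -1/2
Digits: (10, 9, 9, 9).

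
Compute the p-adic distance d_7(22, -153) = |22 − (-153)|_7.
d_7(22, -153) = 1/7

Step 1 — x − y = 22 − (-153) = 175. Step 2 — v_7(175) = 1 (factor: 175 = (7^1 · 25); the sign does not affect v_p). Step 3 — |x − y|_7 = 7^{-1} = 1/7.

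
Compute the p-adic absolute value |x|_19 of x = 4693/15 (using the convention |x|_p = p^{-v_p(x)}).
|4693/15|_19 = 1/361

Step 1 — compute v_19(x) by factoring powers of 19 out of the numerator and denominator: v_19(4693/15) = 2. Step 2 — apply |x|_p = p^{-v_p(x)} = 19^{-2} = 1/361.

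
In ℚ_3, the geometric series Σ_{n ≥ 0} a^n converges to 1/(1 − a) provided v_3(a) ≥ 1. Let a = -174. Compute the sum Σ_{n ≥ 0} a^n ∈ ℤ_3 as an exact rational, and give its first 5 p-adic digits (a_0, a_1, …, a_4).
Σ a^n = 1/(1 − a) = 1/175;  first 5 digits = (1, 2, 2, 0, 0)

v_3(a) = 1 ≥ 1, so the series converges in ℤ_3 to 1/(1 − a) = 1/(1 − (-174)) = 1/175. Expand this rational in ℤ_3: compute digits iteratively via d_i = x_i mod 3, x_{i+1} = (x_i − d_i)/3. The first 5 digits are (1, 2, 2, 0, 0).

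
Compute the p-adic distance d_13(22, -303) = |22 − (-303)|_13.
d_13(22, -303) = 1/13

Step 1 — x − y = 22 − (-303) = 325. Step 2 — v_13(325) = 1 (factor: 325 = (13^1 · 25); the sign does not affect v_p). Step 3 — |x − y|_13 = 13^{-1} = 1/13.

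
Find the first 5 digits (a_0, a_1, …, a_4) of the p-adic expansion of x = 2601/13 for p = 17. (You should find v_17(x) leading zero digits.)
(a_0, …, a_4) = (0, 0, 2, 13, 11)

v_17(2601/13) = 2, so a_0 = ... = a_1 = 0. Factor out: x = 17^2 · u with u = 9/13 a unit in ℤ_17. Expand u iteratively via a_{v+i} = u_i mod 17, u_{i+1} = (u_i − a_{v+i})/17:
  u_0 = 9/13;  a_2 = 2;  u_1 = (u_0 − 2)/17 = -1/13
  u_1 = -1/13;  a_3 = 13;  u_2 = (u_1 − 13)/17 = -10/13
  u_2 = -10/13;  a_4 = 11;  u_3 = (u_2 − 11)/17 = -9/13
Digits: (0, 0, 2, 13, 11).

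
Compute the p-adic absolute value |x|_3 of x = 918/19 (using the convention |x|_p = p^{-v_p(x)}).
|918/19|_3 = 1/27

Step 1 — compute v_3(x) by factoring powers of 3 out of the numerator and denominator: v_3(918/19) = 3. Step 2 — apply |x|_p = p^{-v_p(x)} = 3^{-3} = 1/27.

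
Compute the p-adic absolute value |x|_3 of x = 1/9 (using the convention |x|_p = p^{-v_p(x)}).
|1/9|_3 = 9

Step 1 — compute v_3(x) by factoring powers of 3 out of the numerator and denominator: v_3(1/9) = -2. Step 2 — apply |x|_p = p^{-v_p(x)} = 3^{2} = 9.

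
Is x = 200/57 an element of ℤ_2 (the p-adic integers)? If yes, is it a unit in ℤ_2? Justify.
x ∈ ℤ_2 but not a unit; v_2(x) = 3 > 0

ℤ_2 = {x ∈ ℚ_2 : v_2(x) ≥ 0} and ℤ_2^× = {x ∈ ℤ_2 : v_2(x) = 0}. Here v_2(200/57) = v_2(num) − v_2(den) = 3; compare against these criteria.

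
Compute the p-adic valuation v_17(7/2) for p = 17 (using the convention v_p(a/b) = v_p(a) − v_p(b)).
v_17(7/2) = 0

Factor powers of 17 from the numerator and denominator of the reduced fraction: 7 = 17^0 · 7 and 2 = 17^0 · 2. Apply v_p(a/b) = v_p(a) − v_p(b): v_17(7/2) = 0 − 0 = 0.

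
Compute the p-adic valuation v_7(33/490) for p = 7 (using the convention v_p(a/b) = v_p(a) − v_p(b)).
v_7(33/490) = -2

Factor powers of 7 from the numerator and denominator of the reduced fraction: 33 = 7^0 · 33 and 490 = 7^2 · 10. Apply v_p(a/b) = v_p(a) − v_p(b): v_7(33/490) = 0 − 2 = -2.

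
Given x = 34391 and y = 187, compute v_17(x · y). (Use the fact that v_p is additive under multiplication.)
v_17(6431117) = 4

v_p(x) = 3 (factor: 34391 = 17^3 · 7); v_p(y) = 1 (factor: 187 = 17^1 · 11). Additivity: v_p(xy) = v_p(x) + v_p(y) = 3 + 1 = 4. (Direct check: xy = 6431117 = 17^4 · (77).)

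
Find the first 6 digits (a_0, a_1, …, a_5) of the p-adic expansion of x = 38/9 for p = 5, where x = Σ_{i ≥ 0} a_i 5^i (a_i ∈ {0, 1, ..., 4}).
(a_0, …, a_5) = (2, 1, 1, 2, 4, 3)

v_5(38/9) = 0 (numerator and denominator both coprime to 5), so x ∈ ℤ_5^×. Compute digits iteratively via a_i = x_i mod 5, x_{i+1} = (x_i − a_i)/5, with x_0 = x:
  x_0 = 38/9;  a_0 = 2;  x_1 = (x_0 − 2)/5 = 4/9
  x_1 = 4/9;  a_1 = 1;  x_2 = (x_1 − 1)/5 = -1/9
  x_2 = -1/9;  a_2 = 1;  x_3 = (x_2 − 1)/5 = -2/9
  x_3 = -2/9;  a_3 = 2;  x_4 = (x_3 − 2)/5 = -4/9
  x_4 = -4/9;  a_4 = 4;  x_5 = (x_4 − 4)/5 = -8/9
  x_5 = -8/9;  a_5 = 3;  x_6 = (x_5 − 3)/5 = -7/9
Digits: (2, 1, 1, 2, 4, 3).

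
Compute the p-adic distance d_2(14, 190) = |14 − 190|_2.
d_2(14, 190) = 1/16

Step 1 — x − y = 14 − 190 = -176. Step 2 — v_2(-176) = 4 (factor: -176 = −(2^4 · 11); the sign does not affect v_p). Step 3 — |x − y|_2 = 2^{-4} = 1/16.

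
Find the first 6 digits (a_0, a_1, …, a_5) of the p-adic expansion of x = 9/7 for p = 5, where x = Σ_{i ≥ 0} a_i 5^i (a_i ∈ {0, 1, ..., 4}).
(a_0, …, a_5) = (2, 2, 1, 4, 2, 3)

v_5(9/7) = 0 (numerator and denominator both coprime to 5), so x ∈ ℤ_5^×. Compute digits iteratively via a_i = x_i mod 5, x_{i+1} = (x_i − a_i)/5, with x_0 = x:
  x_0 = 9/7;  a_0 = 2;  x_1 = (x_0 − 2)/5 = -1/7
  x_1 = -1/7;  a_1 = 2;  x_2 = (x_1 − 2)/5 = -3/7
  x_2 = -3/7;  a_2 = 1;  x_3 = (x_2 − 1)/5 = -2/7
  x_3 = -2/7;  a_3 = 4;  x_4 = (x_3 − 4)/5 = -6/7
  x_4 = -6/7;  a_4 = 2;  x_5 = (x_4 − 2)/5 = -4/7
  x_5 = -4/7;  a_5 = 3;  x_6 = (x_5 − 3)/5 = -5/7
Digits: (2, 2, 1, 4, 2, 3).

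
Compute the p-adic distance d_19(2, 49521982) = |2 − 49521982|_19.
d_19(2, 49521982) = 1/2476099

Step 1 — x − y = 2 − 49521982 = -49521980. Step 2 — v_19(-49521980) = 5 (factor: -49521980 = −(19^5 · 20); the sign does not affect v_p). Step 3 — |x − y|_19 = 19^{-5} = 1/2476099.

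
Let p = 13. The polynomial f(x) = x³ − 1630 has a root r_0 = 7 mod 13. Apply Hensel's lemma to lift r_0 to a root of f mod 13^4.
r_3 = 17271 (mod 28561)

Hensel: r_{i+1} = r_i − f(r_i)/f′(r_i) mod 13^{i+2}, where f′(x) = 3x². Iterate:
  r_0 = 7 (mod 13)
  r_1 = 33 (mod 169)
  r_2 = 1892 (mod 2197)
  r_3 = 17271 (mod 28561)
Final: r = 17271 with f(r) ≡ 0 mod 13^4.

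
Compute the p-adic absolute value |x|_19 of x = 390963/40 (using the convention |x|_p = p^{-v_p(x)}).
|390963/40|_19 = 1/130321

Step 1 — compute v_19(x) by factoring powers of 19 out of the numerator and denominator: v_19(390963/40) = 4. Step 2 — apply |x|_p = p^{-v_p(x)} = 19^{-4} = 1/130321.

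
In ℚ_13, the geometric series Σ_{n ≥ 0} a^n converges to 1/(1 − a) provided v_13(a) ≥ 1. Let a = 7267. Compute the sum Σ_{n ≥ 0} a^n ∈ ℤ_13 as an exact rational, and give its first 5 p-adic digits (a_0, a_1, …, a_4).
Σ a^n = 1/(1 − a) = -1/7266;  first 5 digits = (1, 0, 4, 3, 3)

v_13(a) = 2 ≥ 1, so the series converges in ℤ_13 to 1/(1 − a) = 1/(1 − 7267) = -1/7266. Expand this rational in ℤ_13: compute digits iteratively via d_i = x_i mod 13, x_{i+1} = (x_i − d_i)/13. The first 5 digits are (1, 0, 4, 3, 3).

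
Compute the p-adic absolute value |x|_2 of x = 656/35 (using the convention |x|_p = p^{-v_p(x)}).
|656/35|_2 = 1/16

Step 1 — compute v_2(x) by factoring powers of 2 out of the numerator and denominator: v_2(656/35) = 4. Step 2 — apply |x|_p = p^{-v_p(x)} = 2^{-4} = 1/16.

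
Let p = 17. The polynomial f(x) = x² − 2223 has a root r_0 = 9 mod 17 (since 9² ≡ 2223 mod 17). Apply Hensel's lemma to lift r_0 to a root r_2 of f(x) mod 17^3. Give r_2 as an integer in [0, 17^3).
r_2 = 706 (mod 4913)

Hensel's recurrence: r_{i+1} = r_i − f(r_i)·(f′(r_i))^{-1} mod 17^{i+2}, with f′(x) = 2x. Iterate:
  r_0 = 9 (mod 17)
  r_1 = 128 (mod 289)
  r_2 = 706 (mod 4913)
Final: r_2 = 706, and one checks f(r_2) ≡ 0 mod 17^3.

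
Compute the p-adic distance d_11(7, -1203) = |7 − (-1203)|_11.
d_11(7, -1203) = 1/121

Step 1 — x − y = 7 − (-1203) = 1210. Step 2 — v_11(1210) = 2 (factor: 1210 = (11^2 · 10); the sign does not affect v_p). Step 3 — |x − y|_11 = 11^{-2} = 1/121.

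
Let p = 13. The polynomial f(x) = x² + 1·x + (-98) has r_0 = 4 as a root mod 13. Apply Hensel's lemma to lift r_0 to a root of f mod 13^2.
r_1 = 69 (mod 169)

Hensel: r_{i+1} = r_i − f(r_i)·(f′(r_i))^{-1} mod 13^{i+2}, f′(x) = 2x + 1. Iterate:
  r_0 = 4 (mod 13)
  r_1 = 69 (mod 169)
Final: r = 69 satisfies f(r) ≡ 0 mod 13^2.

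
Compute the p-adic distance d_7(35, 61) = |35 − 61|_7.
d_7(35, 61) = 1

Step 1 — x − y = 35 − 61 = -26. Step 2 — v_7(-26) = 0 (factor: -26 = −(7^0 · 26); the sign does not affect v_p). Step 3 — |x − y|_7 = 7^{0} = 1.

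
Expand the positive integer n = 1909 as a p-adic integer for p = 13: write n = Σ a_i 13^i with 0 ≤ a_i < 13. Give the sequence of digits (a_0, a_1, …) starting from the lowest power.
(a_0, a_1, …) = (11, 3, 11)

Repeated division by 13 gives the digits low-to-high: 1909 = 11 + 3·13^1 + 11·13^2. Digit sequence: (11, 3, 11).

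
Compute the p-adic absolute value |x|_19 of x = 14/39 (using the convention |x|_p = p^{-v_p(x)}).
|14/39|_19 = 1

Step 1 — compute v_19(x) by factoring powers of 19 out of the numerator and denominator: v_19(14/39) = 0. Step 2 — apply |x|_p = p^{-v_p(x)} = 19^{0} = 1.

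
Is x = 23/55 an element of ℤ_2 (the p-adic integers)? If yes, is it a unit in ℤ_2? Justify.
x ∈ ℤ_2^× (unit); v_2(x) = 0

ℤ_2 = {x ∈ ℚ_2 : v_2(x) ≥ 0} and ℤ_2^× = {x ∈ ℤ_2 : v_2(x) = 0}. Here v_2(23/55) = v_2(num) − v_2(den) = 0; compare against these criteria.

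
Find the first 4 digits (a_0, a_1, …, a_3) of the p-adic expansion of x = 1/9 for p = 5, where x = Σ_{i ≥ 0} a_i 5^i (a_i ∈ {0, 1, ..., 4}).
(a_0, …, a_3) = (4, 2, 0, 1)

v_5(1/9) = 0 (numerator and denominator both coprime to 5), so x ∈ ℤ_5^×. Compute digits iteratively via a_i = x_i mod 5, x_{i+1} = (x_i − a_i)/5, with x_0 = x:
  x_0 = 1/9;  a_0 = 4;  x_1 = (x_0 − 4)/5 = -7/9
  x_1 = -7/9;  a_1 = 2;  x_2 = (x_1 − 2)/5 = -5/9
  x_2 = -5/9;  a_2 = 0;  x_3 = (x_2 − 0)/5 = -1/9
  x_3 = -1/9;  a_3 = 1;  x_4 = (x_3 − 1)/5 = -2/9
Digits: (4, 2, 0, 1).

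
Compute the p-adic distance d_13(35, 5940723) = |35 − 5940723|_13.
d_13(35, 5940723) = 1/371293

Step 1 — x − y = 35 − 5940723 = -5940688. Step 2 — v_13(-5940688) = 5 (factor: -5940688 = −(13^5 · 16); the sign does not affect v_p). Step 3 — |x − y|_13 = 13^{-5} = 1/371293.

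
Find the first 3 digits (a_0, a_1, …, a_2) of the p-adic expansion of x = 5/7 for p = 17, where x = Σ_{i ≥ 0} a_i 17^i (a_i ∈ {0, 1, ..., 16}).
(a_0, …, a_2) = (8, 2, 12)

v_17(5/7) = 0 (numerator and denominator both coprime to 17), so x ∈ ℤ_17^×. Compute digits iteratively via a_i = x_i mod 17, x_{i+1} = (x_i − a_i)/17, with x_0 = x:
  x_0 = 5/7;  a_0 = 8;  x_1 = (x_0 − 8)/17 = -3/7
  x_1 = -3/7;  a_1 = 2;  x_2 = (x_1 − 2)/17 = -1/7
  x_2 = -1/7;  a_2 = 12;  x_3 = (x_2 − 12)/17 = -5/7
Digits: (8, 2, 12).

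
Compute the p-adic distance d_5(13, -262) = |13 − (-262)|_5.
d_5(13, -262) = 1/25

Step 1 — x − y = 13 − (-262) = 275. Step 2 — v_5(275) = 2 (factor: 275 = (5^2 · 11); the sign does not affect v_p). Step 3 — |x − y|_5 = 5^{-2} = 1/25.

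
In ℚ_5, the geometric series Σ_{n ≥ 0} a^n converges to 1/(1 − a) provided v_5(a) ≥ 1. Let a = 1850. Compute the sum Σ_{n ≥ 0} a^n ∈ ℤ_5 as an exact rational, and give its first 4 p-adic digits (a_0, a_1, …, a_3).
Σ a^n = 1/(1 − a) = -1/1849;  first 4 digits = (1, 0, 4, 4)

v_5(a) = 2 ≥ 1, so the series converges in ℤ_5 to 1/(1 − a) = 1/(1 − 1850) = -1/1849. Expand this rational in ℤ_5: compute digits iteratively via d_i = x_i mod 5, x_{i+1} = (x_i − d_i)/5. The first 4 digits are (1, 0, 4, 4).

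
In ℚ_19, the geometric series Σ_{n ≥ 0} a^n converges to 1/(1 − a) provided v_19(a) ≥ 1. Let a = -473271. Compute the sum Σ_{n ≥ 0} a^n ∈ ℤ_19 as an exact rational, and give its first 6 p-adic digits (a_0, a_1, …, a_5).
Σ a^n = 1/(1 − a) = 1/473272;  first 6 digits = (1, 0, 0, 7, 15, 18)

v_19(a) = 3 ≥ 1, so the series converges in ℤ_19 to 1/(1 − a) = 1/(1 − (-473271)) = 1/473272. Expand this rational in ℤ_19: compute digits iteratively via d_i = x_i mod 19, x_{i+1} = (x_i − d_i)/19. The first 6 digits are (1, 0, 0, 7, 15, 18).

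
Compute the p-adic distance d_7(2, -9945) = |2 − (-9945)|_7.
d_7(2, -9945) = 1/343

Step 1 — x − y = 2 − (-9945) = 9947. Step 2 — v_7(9947) = 3 (factor: 9947 = (7^3 · 29); the sign does not affect v_p). Step 3 — |x − y|_7 = 7^{-3} = 1/343.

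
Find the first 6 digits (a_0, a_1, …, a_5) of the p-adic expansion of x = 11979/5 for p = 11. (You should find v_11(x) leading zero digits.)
(a_0, …, a_5) = (0, 0, 0, 4, 2, 2)

v_11(11979/5) = 3, so a_0 = ... = a_2 = 0. Factor out: x = 11^3 · u with u = 9/5 a unit in ℤ_11. Expand u iteratively via a_{v+i} = u_i mod 11, u_{i+1} = (u_i − a_{v+i})/11:
  u_0 = 9/5;  a_3 = 4;  u_1 = (u_0 − 4)/11 = -1/5
  u_1 = -1/5;  a_4 = 2;  u_2 = (u_1 − 2)/11 = -1/5
  u_2 = -1/5;  a_5 = 2;  u_3 = (u_2 − 2)/11 = -1/5
Digits: (0, 0, 0, 4, 2, 2).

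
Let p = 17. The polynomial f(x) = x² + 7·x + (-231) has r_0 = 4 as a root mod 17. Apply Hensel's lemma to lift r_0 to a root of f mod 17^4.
r_3 = 33579 (mod 83521)

Hensel: r_{i+1} = r_i − f(r_i)·(f′(r_i))^{-1} mod 17^{i+2}, f′(x) = 2x + 7. Iterate:
  r_0 = 4 (mod 17)
  r_1 = 55 (mod 289)
  r_2 = 4101 (mod 4913)
  r_3 = 33579 (mod 83521)
Final: r = 33579 satisfies f(r) ≡ 0 mod 17^4.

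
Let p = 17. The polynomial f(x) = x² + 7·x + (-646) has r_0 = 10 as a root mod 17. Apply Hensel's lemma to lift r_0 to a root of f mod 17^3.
r_2 = 1676 (mod 4913)

Hensel: r_{i+1} = r_i − f(r_i)·(f′(r_i))^{-1} mod 17^{i+2}, f′(x) = 2x + 7. Iterate:
  r_0 = 10 (mod 17)
  r_1 = 231 (mod 289)
  r_2 = 1676 (mod 4913)
Final: r = 1676 satisfies f(r) ≡ 0 mod 17^3.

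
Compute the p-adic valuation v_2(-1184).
v_2(-1184) = 5

v_2(n) is the largest exponent k such that 2^k divides n. Factor out: -1184 = -2^5 · 37. (Sign doesn't affect v_p.) So v_2(-1184) = 5.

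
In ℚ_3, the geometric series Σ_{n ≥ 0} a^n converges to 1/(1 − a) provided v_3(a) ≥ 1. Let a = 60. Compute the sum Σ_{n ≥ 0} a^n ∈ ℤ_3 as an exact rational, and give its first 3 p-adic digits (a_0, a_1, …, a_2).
Σ a^n = 1/(1 − a) = -1/59;  first 3 digits = (1, 2, 1)

v_3(a) = 1 ≥ 1, so the series converges in ℤ_3 to 1/(1 − a) = 1/(1 − 60) = -1/59. Expand this rational in ℤ_3: compute digits iteratively via d_i = x_i mod 3, x_{i+1} = (x_i − d_i)/3. The first 3 digits are (1, 2, 1).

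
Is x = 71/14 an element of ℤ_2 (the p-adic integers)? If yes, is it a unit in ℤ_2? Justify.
x ∉ ℤ_2 (v_2(x) = -1 < 0)

ℤ_2 = {x ∈ ℚ_2 : v_2(x) ≥ 0} and ℤ_2^× = {x ∈ ℤ_2 : v_2(x) = 0}. Here v_2(71/14) = v_2(num) − v_2(den) = -1; compare against these criteria.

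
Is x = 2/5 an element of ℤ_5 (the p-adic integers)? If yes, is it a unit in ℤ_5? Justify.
x ∉ ℤ_5 (v_5(x) = -1 < 0)

ℤ_5 = {x ∈ ℚ_5 : v_5(x) ≥ 0} and ℤ_5^× = {x ∈ ℤ_5 : v_5(x) = 0}. Here v_5(2/5) = v_5(num) − v_5(den) = -1; compare against these criteria.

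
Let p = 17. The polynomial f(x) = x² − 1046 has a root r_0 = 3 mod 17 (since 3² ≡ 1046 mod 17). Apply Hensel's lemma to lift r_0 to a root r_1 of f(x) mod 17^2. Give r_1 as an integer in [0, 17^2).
r_1 = 224 (mod 289)

Hensel's recurrence: r_{i+1} = r_i − f(r_i)·(f′(r_i))^{-1} mod 17^{i+2}, with f′(x) = 2x. Iterate:
  r_0 = 3 (mod 17)
  r_1 = 224 (mod 289)
Final: r_1 = 224, and one checks f(r_1) ≡ 0 mod 17^2.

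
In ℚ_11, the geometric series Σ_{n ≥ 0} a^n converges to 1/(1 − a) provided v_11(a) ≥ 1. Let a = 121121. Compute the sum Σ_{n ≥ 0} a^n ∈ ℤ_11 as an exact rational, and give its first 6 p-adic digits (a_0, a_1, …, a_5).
Σ a^n = 1/(1 − a) = -1/121120;  first 6 digits = (1, 0, 0, 3, 8, 0)

v_11(a) = 3 ≥ 1, so the series converges in ℤ_11 to 1/(1 − a) = 1/(1 − 121121) = -1/121120. Expand this rational in ℤ_11: compute digits iteratively via d_i = x_i mod 11, x_{i+1} = (x_i − d_i)/11. The first 6 digits are (1, 0, 0, 3, 8, 0).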